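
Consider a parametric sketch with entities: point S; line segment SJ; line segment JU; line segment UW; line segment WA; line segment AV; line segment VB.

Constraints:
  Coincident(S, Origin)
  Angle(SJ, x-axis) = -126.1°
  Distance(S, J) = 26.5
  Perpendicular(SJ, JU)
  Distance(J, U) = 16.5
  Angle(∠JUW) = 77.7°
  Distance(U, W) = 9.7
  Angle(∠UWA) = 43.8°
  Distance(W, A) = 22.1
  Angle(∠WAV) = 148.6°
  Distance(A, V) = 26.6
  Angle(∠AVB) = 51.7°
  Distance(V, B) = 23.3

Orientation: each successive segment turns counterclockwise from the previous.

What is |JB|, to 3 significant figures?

30.2

S is at the origin; SJ runs at -126.1° with length 26.5, so J = (-15.6, -21.4). SJ ⟂ JU, so JU runs at -36.1°; with |JU| = 16.5, U = (-2.28, -31.1). ∠JUW = 77.7° gives UW at 66.2° from the x-axis; with |UW| = 9.7, W = (1.63, -22.3). ∠UWA = 43.8° gives WA at -158° from the x-axis; with |WA| = 22.1, A = (-18.8, -30.7). ∠WAV = 148.6° gives AV at -126° from the x-axis; with |AV| = 26.6, V = (-34.5, -52.1). ∠AVB = 51.7° gives VB at 2.10° from the x-axis; with |VB| = 23.3, B = (-11.2, -51.3). Then |JB| = |B − J| = 30.2.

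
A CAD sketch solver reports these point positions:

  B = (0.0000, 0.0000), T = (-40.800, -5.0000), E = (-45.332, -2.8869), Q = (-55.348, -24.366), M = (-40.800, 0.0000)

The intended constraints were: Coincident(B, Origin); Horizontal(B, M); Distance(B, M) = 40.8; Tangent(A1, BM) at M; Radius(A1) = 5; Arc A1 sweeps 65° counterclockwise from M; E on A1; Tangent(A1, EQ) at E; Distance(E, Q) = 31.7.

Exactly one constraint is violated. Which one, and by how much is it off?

Distance(E, Q) = 31.7 — off by 8.00.

B = (0.00, 0.00) ✓; B.y = 0.00, M.y = 0.00 ✓; |BM| = 40.80 ✓; ∠(TM, MB) = 90.00° ✓; |TM| = 5.000 ✓; bearing(T→E) − bearing(T→M) = 65.00° ✓; |TE| = 5.000 ✓; ∠(TE, EQ) = 90.00° ✓; |EQ| = 23.70 ✗.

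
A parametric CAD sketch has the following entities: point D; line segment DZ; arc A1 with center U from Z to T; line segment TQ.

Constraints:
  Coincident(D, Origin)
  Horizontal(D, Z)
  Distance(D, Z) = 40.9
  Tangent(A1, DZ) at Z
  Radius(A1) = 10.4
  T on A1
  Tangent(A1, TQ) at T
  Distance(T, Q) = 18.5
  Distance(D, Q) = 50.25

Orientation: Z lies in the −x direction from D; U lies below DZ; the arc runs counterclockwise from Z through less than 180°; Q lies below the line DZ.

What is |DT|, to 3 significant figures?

52.1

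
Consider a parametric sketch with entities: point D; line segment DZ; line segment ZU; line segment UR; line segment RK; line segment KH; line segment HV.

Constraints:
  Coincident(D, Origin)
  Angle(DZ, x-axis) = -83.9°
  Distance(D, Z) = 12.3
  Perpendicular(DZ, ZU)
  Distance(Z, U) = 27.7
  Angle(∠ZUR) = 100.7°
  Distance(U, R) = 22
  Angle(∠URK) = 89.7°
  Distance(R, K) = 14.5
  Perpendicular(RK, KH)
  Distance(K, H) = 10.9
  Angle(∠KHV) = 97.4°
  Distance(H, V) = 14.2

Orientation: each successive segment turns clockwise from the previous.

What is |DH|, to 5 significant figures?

15.603

∠URK = 89.7° gives RK at 16.500° from the x-axis; with |RK| = 14.5, K = (-18.692, 10.005). RK is perpendicular to KH, so KH runs at -73.500°; with |KH| = 10.9, H = (-15.596, -0.44576). Then |DH| = |H − D| = 15.603.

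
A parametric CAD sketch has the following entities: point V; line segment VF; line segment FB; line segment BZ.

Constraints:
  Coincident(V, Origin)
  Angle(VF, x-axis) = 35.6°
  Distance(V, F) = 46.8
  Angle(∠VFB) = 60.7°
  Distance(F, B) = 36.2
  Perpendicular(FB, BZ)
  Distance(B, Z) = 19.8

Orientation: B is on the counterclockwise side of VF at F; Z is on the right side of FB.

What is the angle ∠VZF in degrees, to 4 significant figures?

48.95°

∠VFB = 60.7°, so FB runs at 35.6° + (180° − 60.7°) = 154.9° from the x-axis; with |FB| = 36.2, B = F + 36.2·(cos 154.9°, sin 154.9°) = (5.272, 42.60). FB ⟂ BZ; with |BZ| = 19.8 on the right of FB, Z = B + 19.8·(0.4242, 0.9056) = (13.67, 60.53). Then cos ∠VZF = ZV·ZF / (|ZV||ZF|), giving 48.95°.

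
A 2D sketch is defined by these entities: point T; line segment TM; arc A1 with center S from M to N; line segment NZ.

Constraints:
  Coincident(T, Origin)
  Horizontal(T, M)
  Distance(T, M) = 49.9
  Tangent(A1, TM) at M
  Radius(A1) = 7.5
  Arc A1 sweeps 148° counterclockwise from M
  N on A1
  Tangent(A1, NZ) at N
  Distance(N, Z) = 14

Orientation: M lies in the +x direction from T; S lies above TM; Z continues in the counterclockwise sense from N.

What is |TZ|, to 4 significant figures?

47.08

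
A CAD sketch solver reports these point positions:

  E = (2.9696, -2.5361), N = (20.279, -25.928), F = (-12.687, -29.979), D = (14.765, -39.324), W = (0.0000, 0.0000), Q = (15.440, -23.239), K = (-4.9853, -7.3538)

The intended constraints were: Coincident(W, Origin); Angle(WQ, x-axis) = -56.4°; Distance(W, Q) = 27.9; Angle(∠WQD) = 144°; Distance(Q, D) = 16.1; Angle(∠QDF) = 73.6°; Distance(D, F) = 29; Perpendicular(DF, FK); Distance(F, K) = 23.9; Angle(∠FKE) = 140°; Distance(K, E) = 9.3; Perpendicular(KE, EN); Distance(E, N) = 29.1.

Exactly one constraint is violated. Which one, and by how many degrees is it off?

Perpendicular(KE, EN) — off by 5.30°.

W = (0.00, 0.00) ✓; WQ at -56.40° ✓; |WQ| = 27.90 ✓; ∠WQD = 144.0° ✓; |QD| = 16.10 ✓; ∠QDF = 73.60° ✓; |DF| = 29.00 ✓; ∠(DF, FK) = 90.00° ✓; |FK| = 23.90 ✓; ∠FKE = 140.0° ✓; |KE| = 9.300 ✓; ∠(KE, EN) = 84.70° ✗; |EN| = 29.10 ✓.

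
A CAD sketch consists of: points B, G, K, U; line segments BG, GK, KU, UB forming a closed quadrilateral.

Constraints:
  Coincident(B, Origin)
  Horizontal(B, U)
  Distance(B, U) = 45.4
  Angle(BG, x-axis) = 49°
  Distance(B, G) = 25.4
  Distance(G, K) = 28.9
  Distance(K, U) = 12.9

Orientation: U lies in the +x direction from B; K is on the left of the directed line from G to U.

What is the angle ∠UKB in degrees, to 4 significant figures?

76.31°

Checks: |GK| = 28.90 ✓; |KU| = 12.90 ✓.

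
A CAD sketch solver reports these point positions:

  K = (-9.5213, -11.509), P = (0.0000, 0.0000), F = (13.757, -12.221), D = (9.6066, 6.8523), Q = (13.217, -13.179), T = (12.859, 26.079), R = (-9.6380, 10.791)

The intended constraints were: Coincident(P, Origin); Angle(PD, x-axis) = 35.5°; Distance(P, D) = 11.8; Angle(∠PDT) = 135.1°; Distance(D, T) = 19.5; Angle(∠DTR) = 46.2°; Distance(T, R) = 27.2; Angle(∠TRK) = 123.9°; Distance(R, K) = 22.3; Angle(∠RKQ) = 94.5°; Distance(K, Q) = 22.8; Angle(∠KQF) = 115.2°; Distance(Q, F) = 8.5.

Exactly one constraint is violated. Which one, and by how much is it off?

Distance(Q, F) = 8.5 — off by 7.40.

P = (0.00, 0.00) ✓; PD at 35.50° ✓; |PD| = 11.80 ✓; ∠PDT = 135.1° ✓; |DT| = 19.50 ✓; ∠DTR = 46.20° ✓; |TR| = 27.20 ✓; ∠TRK = 123.9° ✓; |RK| = 22.30 ✓; ∠RKQ = 94.50° ✓; |KQ| = 22.80 ✓; ∠KQF = 115.2° ✓; |QF| = 1.100 ✗.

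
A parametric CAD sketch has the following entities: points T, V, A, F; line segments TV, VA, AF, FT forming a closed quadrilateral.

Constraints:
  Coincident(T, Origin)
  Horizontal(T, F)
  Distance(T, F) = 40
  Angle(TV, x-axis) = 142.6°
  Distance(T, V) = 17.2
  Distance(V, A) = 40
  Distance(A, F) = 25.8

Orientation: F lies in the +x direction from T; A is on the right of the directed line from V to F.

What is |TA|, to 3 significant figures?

22.8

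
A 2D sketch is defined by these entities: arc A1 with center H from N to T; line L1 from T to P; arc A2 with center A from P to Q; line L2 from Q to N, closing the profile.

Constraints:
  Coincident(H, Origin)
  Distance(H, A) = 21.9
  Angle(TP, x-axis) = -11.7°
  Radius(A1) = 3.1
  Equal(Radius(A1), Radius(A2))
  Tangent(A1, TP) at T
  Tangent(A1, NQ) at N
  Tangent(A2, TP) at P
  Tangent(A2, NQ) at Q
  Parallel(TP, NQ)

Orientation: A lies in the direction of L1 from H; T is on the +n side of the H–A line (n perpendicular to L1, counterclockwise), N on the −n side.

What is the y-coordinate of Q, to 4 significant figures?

-7.477

The slot axis is L1's direction at -11.7°, so u = (cos -11.7°, sin -11.7°) = (0.9792, -0.2028) and n = (−sin -11.7°, cos -11.7°) = (0.2028, 0.9792). H is at the origin and A lies 21.9 along u from H, so A = 21.9·u = (21.44, -4.441). Tangency of A1 to both parallel lines with radius 3.1 puts T and N at H ± 3.1·n: T = (0.6286, 3.036), N = (-0.6286, -3.036). Equal radii place P and Q the same way about A: P = A + 3.1·n = (22.07, -1.405), Q = A − 3.1·n = (20.82, -7.477). So Q.y = -7.477.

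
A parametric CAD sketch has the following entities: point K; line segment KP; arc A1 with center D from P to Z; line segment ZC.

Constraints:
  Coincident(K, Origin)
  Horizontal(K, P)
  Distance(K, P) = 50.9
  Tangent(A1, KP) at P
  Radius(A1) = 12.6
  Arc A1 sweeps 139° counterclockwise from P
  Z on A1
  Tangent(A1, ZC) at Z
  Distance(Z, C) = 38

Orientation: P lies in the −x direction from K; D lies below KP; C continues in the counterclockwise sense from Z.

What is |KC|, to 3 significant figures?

56.1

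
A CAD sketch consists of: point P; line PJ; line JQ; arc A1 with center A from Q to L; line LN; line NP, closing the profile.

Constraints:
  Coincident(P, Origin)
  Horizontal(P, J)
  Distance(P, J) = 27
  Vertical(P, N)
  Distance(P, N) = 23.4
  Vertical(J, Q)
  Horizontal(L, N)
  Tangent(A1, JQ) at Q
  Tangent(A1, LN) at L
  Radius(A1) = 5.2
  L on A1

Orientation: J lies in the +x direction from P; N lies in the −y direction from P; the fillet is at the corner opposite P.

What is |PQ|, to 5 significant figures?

32.561

P is at the origin; PJ is horizontal with |PJ| = 27.0 and J on the +x side, so J = (27.000, 0.0000). PN is vertical with |PN| = 23.4 and N on the −y side, so N = (0.0000, -23.400). The virtual corner opposite P is at (27.000, -23.400). A1 meets JQ tangentially, so AQ is at right angles to JQ and tangency of A1 to LN means the radius AL is perpendicular to LN, with radius 5.2, so the center A sits 5.2 in from both sides at A = (21.800, -18.200). That places the tangent points at Q = (27.000, -18.200) on JQ and L = (21.800, -23.400) on LN. Then |PQ| = |Q − P| = 32.561.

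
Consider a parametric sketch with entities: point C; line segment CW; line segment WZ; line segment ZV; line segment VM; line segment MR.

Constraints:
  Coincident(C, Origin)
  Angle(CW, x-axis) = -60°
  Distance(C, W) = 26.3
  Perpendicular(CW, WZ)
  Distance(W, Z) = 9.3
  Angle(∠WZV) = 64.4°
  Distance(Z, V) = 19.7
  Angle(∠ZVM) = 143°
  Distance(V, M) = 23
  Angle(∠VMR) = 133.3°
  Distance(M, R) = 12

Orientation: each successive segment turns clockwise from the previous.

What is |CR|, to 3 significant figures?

31.0

C is at the origin; CW runs at -60.0° with length 26.3, so W = (13.2, -22.8). The perpendicularity gives WZ at right angles to CW, so WZ runs at -150°; with |WZ| = 9.3, Z = (5.10, -27.4). ∠WZV = 64.4° gives ZV at 94.4° from the x-axis; with |ZV| = 19.7, V = (3.58, -7.78). ∠ZVM = 143.0° gives VM at 57.4° from the x-axis; with |VM| = 23.0, M = (16.0, 11.6). ∠VMR = 133.3° gives MR at 10.7° from the x-axis; with |MR| = 12.0, R = (27.8, 13.8). Then |CR| = |R − C| = 31.0.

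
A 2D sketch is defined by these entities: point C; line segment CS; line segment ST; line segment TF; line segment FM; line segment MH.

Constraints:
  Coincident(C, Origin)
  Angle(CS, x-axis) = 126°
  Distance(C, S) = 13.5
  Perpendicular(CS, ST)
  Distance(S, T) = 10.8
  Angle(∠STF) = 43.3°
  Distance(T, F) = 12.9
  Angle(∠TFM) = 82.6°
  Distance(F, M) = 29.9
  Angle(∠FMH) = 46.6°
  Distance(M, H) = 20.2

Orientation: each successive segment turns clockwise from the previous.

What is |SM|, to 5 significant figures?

22.276

∠STF = 43.3° gives TF at -100.70° from the x-axis; with |TF| = 12.9, F = (-1.5928, 4.5941). ∠TFM = 82.6° gives FM at 161.90° from the x-axis; with |FM| = 29.9, M = (-30.013, 13.883). Then |SM| = |M − S| = 22.276.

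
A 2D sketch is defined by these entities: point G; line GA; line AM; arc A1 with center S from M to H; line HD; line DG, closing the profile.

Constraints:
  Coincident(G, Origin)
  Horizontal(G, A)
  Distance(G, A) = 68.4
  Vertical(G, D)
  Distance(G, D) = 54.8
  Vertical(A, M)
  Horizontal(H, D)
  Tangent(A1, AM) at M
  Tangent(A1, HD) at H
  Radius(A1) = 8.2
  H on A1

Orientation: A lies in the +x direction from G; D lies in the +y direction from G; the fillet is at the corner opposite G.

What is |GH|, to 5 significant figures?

81.407

The virtual corner opposite G is at (68.400, 54.800). Since A1 is tangent to AM there, SM ⟂ AM and tangency of A1 to HD means the radius SH is perpendicular to HD, with radius 8.2, so the center S sits 8.2 in from both sides at S = (60.200, 46.600). That places the tangent points at M = (68.400, 46.600) on AM and H = (60.200, 54.800) on HD. Then |GH| = |H − G| = 81.407.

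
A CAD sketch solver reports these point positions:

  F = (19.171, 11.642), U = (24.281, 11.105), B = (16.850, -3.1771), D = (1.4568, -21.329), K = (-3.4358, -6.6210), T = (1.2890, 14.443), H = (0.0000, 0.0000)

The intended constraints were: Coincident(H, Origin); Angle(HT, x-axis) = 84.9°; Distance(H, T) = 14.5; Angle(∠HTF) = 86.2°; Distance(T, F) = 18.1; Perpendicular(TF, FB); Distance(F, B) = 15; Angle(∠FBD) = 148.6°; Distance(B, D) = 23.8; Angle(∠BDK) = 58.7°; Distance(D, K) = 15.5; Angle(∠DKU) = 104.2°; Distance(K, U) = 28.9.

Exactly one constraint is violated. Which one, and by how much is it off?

Distance(K, U) = 28.9 — off by 4.00.

H = (0.00, 0.00) ✓; HT at 84.90° ✓; |HT| = 14.50 ✓; ∠HTF = 86.20° ✓; |TF| = 18.10 ✓; ∠(TF, FB) = 90.00° ✓; |FB| = 15.00 ✓; ∠FBD = 148.6° ✓; |BD| = 23.80 ✓; ∠BDK = 58.70° ✓; |DK| = 15.50 ✓; ∠DKU = 104.2° ✓; |KU| = 32.90 ✗.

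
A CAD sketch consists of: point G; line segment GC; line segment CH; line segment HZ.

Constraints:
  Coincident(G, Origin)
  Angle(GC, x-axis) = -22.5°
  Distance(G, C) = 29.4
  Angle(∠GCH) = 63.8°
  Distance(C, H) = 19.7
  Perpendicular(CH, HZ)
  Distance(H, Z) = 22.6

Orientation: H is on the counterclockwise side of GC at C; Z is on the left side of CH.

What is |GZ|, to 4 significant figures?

7.710

G is at the origin; GC runs at -22.5° with length 29.4, so C = 29.4·(cos -22.5°, sin -22.5°) = (27.16, -11.25). ∠GCH = 63.8°, so CH runs at -22.5° + (180° − 63.8°) = 93.70° from the x-axis; with |CH| = 19.7, H = C + 19.7·(cos 93.70°, sin 93.70°) = (25.89, 8.408). The perpendicularity gives HZ at right angles to CH; with |HZ| = 22.6 on the left of CH, Z = H + 22.6·(-0.9979, -0.06453) = (3.338, 6.950). Then |GZ| = |Z − G| = 7.710.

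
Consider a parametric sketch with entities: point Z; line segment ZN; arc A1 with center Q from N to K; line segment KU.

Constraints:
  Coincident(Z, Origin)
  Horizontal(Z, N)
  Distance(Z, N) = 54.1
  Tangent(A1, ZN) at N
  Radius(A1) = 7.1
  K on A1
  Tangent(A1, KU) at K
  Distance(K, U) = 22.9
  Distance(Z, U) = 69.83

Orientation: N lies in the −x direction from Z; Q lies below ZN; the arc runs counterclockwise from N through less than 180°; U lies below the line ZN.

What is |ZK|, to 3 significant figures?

61.5

Checks: |QK| = 7.100 ✓; ∠(QK, KU) = 90.00° ✓; |KU| = 22.90 ✓; |ZU| = 69.83 ✓.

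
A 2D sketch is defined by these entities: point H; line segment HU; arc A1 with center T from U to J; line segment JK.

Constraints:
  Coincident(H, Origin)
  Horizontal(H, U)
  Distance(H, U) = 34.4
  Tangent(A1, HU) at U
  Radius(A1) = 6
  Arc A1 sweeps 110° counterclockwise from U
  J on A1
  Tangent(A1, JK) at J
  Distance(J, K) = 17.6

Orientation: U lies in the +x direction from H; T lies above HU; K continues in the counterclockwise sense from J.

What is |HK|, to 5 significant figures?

41.976

H is at the origin; H and U share the same y with |HU| = 34.4 and U on the +x side, so U = (34.400, 0.0000). A1 meets HU tangentially, so TU is at right angles to HU, so T = U + (0, 6) = (34.400, 6.0000). On A1, U sits at bearing -90° from T; a 110° counterclockwise sweep puts J at bearing 20°, so J = T + 6.0·(cos 20°, sin 20°) = (40.038, 8.0521). Tangency of A1 to JK means the radius TJ is perpendicular to JK, so JK runs along (−sin 20°, cos 20°); with |JK| = 17.6, K = (34.019, 24.591). Then |HK| = |K − H| = 41.976.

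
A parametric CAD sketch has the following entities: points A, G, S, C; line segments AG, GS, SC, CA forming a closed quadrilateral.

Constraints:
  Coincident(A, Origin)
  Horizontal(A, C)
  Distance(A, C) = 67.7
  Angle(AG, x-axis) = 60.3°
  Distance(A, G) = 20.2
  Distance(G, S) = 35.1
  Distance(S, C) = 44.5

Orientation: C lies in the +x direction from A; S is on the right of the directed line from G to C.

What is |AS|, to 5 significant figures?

29.035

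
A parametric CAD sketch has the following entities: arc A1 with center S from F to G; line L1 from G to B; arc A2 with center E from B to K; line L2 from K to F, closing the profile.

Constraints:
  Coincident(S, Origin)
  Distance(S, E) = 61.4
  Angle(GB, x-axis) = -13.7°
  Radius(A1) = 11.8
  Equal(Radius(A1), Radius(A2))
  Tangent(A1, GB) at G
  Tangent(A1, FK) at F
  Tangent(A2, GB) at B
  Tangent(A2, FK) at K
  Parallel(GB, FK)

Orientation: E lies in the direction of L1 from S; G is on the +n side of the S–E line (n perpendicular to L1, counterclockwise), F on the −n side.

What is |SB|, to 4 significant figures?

62.52

The slot axis is L1's direction at -13.7°, so u = (cos -13.7°, sin -13.7°) = (0.9715, -0.2368) and n = (−sin -13.7°, cos -13.7°) = (0.2368, 0.9715). S is at the origin and E lies 61.4 along u from S, so E = 61.4·u = (59.65, -14.54). Tangency of A1 to both parallel lines with radius 11.8 puts G and F at S ± 11.8·n: G = (2.795, 11.46), F = (-2.795, -11.46). Equal radii place B and K the same way about E: B = E + 11.8·n = (62.45, -3.078), K = E − 11.8·n = (56.86, -26.01). Then |SB| = |B − S| = 62.52.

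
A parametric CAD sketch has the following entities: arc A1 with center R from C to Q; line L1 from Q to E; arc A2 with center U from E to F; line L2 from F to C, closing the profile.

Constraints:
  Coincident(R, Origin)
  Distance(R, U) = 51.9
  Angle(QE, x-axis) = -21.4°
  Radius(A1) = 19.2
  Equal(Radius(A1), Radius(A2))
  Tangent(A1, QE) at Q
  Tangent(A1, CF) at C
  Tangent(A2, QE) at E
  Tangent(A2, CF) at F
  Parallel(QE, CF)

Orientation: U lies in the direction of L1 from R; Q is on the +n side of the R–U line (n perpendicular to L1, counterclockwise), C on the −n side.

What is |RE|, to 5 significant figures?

55.338

Tangency of A1 to both parallel lines with radius 19.2 puts Q and C at R ± 19.2·n: Q = (7.0056, 17.876), C = (-7.0056, -17.876). Equal radii place E and F the same way about U: E = U + 19.2·n = (55.327, -1.0608), F = U − 19.2·n = (41.316, -36.813). Then |RE| = |E − R| = 55.338.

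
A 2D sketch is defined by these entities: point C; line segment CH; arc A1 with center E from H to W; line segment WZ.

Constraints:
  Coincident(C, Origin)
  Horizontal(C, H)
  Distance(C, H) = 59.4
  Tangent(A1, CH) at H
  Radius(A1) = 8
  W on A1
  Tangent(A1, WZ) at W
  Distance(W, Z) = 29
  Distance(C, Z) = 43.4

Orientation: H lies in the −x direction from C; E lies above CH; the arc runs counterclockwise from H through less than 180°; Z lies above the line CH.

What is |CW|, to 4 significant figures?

53.24

C is at the origin; C and H share the same y with |CH| = 59.4 and H on the −x side, so H = (-59.40, 0.000). The tangent condition forces EH to be normal to CH, so E = H + (0, 8) = (-59.40, 8.000). Since EW ⟂ WZ (tangency), |EZ| = √(8.0² + 29.0²) = 30.08 regardless of where W sits on A1. So Z lies on both circle(C, 43.4) and circle(E, 30.08); the above-CH intersection is Z = (-35.02, 25.63). W is the foot of the tangent from Z: W = (-53.16, 2.998).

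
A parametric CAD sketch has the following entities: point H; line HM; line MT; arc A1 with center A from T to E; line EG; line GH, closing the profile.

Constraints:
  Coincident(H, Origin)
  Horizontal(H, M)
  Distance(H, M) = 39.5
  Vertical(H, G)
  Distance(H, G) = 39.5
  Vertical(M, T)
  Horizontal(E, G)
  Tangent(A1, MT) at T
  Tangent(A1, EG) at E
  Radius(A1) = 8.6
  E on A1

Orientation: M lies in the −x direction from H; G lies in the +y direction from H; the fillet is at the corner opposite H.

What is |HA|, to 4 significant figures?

43.70

HG is vertical with |HG| = 39.5 and G on the +y side, so G = (0.000, 39.50). The virtual corner opposite H is at (-39.50, 39.50). A1 meets MT tangentially, so AT is at right angles to MT and since A1 is tangent to EG there, AE ⟂ EG, with radius 8.6, so the center A sits 8.6 in from both sides at A = (-30.90, 30.90). Then |HA| = |A − H| = 43.70.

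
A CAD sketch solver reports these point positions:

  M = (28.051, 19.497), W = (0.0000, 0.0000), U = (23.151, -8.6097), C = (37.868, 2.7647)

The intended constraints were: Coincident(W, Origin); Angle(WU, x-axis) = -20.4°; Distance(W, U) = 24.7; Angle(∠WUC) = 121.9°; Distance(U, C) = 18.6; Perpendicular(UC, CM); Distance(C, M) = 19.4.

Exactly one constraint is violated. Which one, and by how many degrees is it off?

Perpendicular(UC, CM) — off by 7.30°.

W = (0.00, 0.00) ✓; WU at -20.40° ✓; |WU| = 24.70 ✓; ∠WUC = 121.9° ✓; |UC| = 18.60 ✓; ∠(UC, CM) = 82.70° ✗; |CM| = 19.40 ✓.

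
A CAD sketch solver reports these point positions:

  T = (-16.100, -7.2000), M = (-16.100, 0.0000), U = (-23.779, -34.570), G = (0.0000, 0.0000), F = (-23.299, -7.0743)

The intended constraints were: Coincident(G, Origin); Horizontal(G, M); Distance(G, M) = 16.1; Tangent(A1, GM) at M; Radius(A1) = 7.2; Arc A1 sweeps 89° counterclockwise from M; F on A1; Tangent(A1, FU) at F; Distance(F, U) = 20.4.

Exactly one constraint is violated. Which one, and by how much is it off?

Distance(F, U) = 20.4 — off by 7.10.

G = (0.00, 0.00) ✓; G.y = 0.00, M.y = 0.00 ✓; |GM| = 16.10 ✓; ∠(TM, MG) = 90.00° ✓; |TM| = 7.200 ✓; bearing(T→F) − bearing(T→M) = 89.00° ✓; |TF| = 7.200 ✓; ∠(TF, FU) = 90.00° ✓; |FU| = 27.50 ✗.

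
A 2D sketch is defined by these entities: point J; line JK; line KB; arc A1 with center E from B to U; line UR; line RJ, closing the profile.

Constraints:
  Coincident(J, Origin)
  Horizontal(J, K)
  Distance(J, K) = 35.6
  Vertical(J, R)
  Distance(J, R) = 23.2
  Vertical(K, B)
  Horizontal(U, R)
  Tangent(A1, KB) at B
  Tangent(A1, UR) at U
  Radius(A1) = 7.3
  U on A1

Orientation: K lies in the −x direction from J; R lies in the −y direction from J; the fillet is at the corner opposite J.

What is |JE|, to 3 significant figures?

32.5

J is at the origin; JK is horizontal with |JK| = 35.6 and K on the −x side, so K = (-35.6, 0.00). J and R share the same x with |JR| = 23.2 and R on the −y side, so R = (0.00, -23.2). The virtual corner opposite J is at (-35.6, -23.2). Since A1 is tangent to KB there, EB ⟂ KB and A1 meets UR tangentially, so EU is at right angles to UR, with radius 7.3, so the center E sits 7.3 in from both sides at E = (-28.3, -15.9). Then |JE| = |E − J| = 32.5.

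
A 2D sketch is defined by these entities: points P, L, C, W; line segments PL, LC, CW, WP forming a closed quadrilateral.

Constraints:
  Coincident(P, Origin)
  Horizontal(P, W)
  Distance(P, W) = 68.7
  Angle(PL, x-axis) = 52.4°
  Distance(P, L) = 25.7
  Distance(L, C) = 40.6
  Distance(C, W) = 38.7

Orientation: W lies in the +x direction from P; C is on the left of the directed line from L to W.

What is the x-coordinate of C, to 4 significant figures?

53.34

Checks: P = (0.00, 0.00) ✓; |LC| = 40.60 ✓; |CW| = 38.70 ✓.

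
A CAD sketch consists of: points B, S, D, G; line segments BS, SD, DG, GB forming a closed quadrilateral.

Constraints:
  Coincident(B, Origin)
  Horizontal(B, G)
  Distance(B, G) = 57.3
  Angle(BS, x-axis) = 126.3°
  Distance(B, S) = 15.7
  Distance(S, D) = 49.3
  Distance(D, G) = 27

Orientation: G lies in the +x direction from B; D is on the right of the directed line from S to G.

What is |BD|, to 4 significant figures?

35.44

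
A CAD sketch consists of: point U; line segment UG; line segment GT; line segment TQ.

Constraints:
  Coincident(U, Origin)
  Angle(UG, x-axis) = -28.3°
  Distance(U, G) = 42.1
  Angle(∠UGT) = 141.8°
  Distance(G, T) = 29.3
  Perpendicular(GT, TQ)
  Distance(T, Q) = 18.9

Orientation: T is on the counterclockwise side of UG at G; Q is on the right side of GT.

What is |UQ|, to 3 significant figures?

76.9

U is at the origin; UG runs at -28.3° with length 42.1, so G = 42.1·(cos -28.3°, sin -28.3°) = (37.1, -20.0). ∠UGT = 141.8°, so GT runs at -28.3° + (180° − 141.8°) = 9.90° from the x-axis; with |GT| = 29.3, T = G + 29.3·(cos 9.90°, sin 9.90°) = (65.9, -14.9). The perpendicularity gives TQ at right angles to GT; with |TQ| = 18.9 on the right of GT, Q = T + 18.9·(0.172, -0.985) = (69.2, -33.5). Then |UQ| = |Q − U| = 76.9.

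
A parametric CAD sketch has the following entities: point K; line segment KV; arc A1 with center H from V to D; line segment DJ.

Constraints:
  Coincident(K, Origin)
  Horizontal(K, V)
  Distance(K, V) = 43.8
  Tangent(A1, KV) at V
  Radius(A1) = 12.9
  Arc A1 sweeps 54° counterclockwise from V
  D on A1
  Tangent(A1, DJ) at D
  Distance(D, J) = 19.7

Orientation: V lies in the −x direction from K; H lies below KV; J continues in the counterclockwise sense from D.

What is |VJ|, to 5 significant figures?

30.602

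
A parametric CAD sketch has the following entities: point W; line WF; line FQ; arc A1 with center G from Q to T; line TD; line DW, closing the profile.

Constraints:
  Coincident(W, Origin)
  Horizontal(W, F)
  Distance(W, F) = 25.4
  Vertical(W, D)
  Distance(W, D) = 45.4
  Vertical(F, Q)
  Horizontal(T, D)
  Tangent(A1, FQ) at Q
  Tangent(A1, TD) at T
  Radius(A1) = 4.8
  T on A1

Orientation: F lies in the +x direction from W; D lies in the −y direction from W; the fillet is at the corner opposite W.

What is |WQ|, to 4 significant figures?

47.89

The virtual corner opposite W is at (25.40, -45.40). A1 meets FQ tangentially, so GQ is at right angles to FQ and the tangent condition forces GT to be normal to TD, with radius 4.8, so the center G sits 4.8 in from both sides at G = (20.60, -40.60). That places the tangent points at Q = (25.40, -40.60) on FQ and T = (20.60, -45.40) on TD. Then |WQ| = |Q − W| = 47.89.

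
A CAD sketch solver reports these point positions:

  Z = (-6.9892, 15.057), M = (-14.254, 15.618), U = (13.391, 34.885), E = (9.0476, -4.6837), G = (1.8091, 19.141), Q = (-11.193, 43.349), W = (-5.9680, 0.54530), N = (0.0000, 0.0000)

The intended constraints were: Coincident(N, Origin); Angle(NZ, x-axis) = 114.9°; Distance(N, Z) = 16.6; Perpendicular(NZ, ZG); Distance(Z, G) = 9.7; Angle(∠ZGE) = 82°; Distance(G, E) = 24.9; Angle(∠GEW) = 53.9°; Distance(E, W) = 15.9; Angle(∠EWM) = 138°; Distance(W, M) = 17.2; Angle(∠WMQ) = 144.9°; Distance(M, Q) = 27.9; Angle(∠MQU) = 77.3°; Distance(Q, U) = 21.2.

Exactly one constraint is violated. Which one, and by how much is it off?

Distance(Q, U) = 21.2 — off by 4.80.

N = (0.00, 0.00) ✓; NZ at 114.9° ✓; |NZ| = 16.60 ✓; ∠(NZ, ZG) = 90.00° ✓; |ZG| = 9.700 ✓; ∠ZGE = 82.00° ✓; |GE| = 24.90 ✓; ∠GEW = 53.90° ✓; |EW| = 15.90 ✓; ∠EWM = 138.0° ✓; |WM| = 17.20 ✓; ∠WMQ = 144.9° ✓; |MQ| = 27.90 ✓; ∠MQU = 77.30° ✓; |QU| = 26.00 ✗.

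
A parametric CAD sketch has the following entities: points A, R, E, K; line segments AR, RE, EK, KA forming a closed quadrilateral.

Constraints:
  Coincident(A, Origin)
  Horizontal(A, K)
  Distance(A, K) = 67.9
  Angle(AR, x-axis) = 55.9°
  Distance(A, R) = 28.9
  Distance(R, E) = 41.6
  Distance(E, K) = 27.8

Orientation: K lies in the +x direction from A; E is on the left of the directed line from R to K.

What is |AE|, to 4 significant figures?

63.29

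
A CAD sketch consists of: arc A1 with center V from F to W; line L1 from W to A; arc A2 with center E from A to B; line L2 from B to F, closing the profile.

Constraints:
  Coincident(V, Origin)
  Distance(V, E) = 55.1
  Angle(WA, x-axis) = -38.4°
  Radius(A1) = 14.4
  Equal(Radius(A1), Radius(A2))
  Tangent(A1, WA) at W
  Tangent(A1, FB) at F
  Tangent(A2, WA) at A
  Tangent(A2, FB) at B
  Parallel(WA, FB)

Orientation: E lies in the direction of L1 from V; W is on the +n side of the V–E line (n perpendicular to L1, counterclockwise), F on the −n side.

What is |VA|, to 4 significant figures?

56.95

The slot axis is L1's direction at -38.4°, so u = (cos -38.4°, sin -38.4°) = (0.7837, -0.6211) and n = (−sin -38.4°, cos -38.4°) = (0.6211, 0.7837). V is at the origin and E lies 55.1 along u from V, so E = 55.1·u = (43.18, -34.23). Tangency of A1 to both parallel lines with radius 14.4 puts W and F at V ± 14.4·n: W = (8.945, 11.29), F = (-8.945, -11.29). Equal radii place A and B the same way about E: A = E + 14.4·n = (52.13, -22.94), B = E − 14.4·n = (34.24, -45.51). Then |VA| = |A − V| = 56.95.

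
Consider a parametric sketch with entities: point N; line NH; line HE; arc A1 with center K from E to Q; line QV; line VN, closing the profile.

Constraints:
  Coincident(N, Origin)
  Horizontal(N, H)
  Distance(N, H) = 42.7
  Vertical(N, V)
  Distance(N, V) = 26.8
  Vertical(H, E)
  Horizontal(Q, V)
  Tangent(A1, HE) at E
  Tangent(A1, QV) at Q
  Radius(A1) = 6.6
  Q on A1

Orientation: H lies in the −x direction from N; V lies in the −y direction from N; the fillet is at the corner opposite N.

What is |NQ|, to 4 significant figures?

44.96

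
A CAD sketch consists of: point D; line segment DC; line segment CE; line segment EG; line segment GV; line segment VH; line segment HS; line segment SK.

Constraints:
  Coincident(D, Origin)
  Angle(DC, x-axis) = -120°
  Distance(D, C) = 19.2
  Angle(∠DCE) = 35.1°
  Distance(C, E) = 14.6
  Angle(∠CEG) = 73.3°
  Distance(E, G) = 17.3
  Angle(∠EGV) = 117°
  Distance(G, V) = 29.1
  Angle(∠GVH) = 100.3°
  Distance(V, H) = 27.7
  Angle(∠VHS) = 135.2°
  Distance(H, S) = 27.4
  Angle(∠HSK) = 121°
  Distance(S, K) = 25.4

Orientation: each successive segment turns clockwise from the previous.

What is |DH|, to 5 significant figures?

46.982

∠EGV = 117.0° gives GV at -74.600° from the x-axis; with |GV| = 29.1, V = (13.776, -33.619). ∠GVH = 100.3° gives VH at -154.30° from the x-axis; with |VH| = 27.7, H = (-11.183, -45.632). Then |DH| = |H − D| = 46.982.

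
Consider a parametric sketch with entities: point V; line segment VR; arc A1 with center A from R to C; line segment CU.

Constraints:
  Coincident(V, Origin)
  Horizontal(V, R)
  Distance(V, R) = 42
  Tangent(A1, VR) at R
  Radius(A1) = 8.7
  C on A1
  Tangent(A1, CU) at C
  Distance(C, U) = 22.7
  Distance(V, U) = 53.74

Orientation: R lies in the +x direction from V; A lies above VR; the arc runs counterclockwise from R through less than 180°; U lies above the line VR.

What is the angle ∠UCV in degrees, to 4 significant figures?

83.10°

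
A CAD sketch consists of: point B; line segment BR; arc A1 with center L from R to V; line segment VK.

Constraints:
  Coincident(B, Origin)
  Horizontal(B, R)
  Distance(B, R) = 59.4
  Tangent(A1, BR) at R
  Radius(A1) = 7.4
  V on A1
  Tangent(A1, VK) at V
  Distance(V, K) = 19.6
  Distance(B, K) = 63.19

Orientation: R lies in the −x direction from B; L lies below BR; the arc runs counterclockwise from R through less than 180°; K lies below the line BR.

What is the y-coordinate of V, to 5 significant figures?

-10.925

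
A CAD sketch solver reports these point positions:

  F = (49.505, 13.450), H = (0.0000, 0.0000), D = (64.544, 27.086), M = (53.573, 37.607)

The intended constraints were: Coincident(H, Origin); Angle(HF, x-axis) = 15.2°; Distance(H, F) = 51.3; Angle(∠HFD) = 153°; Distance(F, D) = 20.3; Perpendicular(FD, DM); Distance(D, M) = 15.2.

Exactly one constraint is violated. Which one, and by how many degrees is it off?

Perpendicular(FD, DM) — off by 4.00°.

H = (0.00, 0.00) ✓; HF at 15.20° ✓; |HF| = 51.30 ✓; ∠HFD = 153.0° ✓; |FD| = 20.30 ✓; ∠(FD, DM) = 94.00° ✗; |DM| = 15.20 ✓.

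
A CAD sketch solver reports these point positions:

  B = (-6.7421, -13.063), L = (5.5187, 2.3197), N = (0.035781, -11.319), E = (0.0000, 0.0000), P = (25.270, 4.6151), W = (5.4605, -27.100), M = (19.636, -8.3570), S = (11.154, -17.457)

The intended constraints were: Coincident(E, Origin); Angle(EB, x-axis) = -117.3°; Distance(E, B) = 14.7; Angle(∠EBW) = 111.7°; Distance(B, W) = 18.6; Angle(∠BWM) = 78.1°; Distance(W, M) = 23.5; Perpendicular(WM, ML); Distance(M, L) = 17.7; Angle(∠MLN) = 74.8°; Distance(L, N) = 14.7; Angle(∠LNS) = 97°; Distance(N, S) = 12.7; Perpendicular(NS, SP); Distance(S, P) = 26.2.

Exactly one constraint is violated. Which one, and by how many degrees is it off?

Perpendicular(NS, SP) — off by 3.70°.

E = (0.00, 0.00) ✓; EB at -117.3° ✓; |EB| = 14.70 ✓; ∠EBW = 111.7° ✓; |BW| = 18.60 ✓; ∠BWM = 78.10° ✓; |WM| = 23.50 ✓; ∠(WM, ML) = 90.00° ✓; |ML| = 17.70 ✓; ∠MLN = 74.80° ✓; |LN| = 14.70 ✓; ∠LNS = 97.00° ✓; |NS| = 12.70 ✓; ∠(NS, SP) = 86.30° ✗; |SP| = 26.20 ✓.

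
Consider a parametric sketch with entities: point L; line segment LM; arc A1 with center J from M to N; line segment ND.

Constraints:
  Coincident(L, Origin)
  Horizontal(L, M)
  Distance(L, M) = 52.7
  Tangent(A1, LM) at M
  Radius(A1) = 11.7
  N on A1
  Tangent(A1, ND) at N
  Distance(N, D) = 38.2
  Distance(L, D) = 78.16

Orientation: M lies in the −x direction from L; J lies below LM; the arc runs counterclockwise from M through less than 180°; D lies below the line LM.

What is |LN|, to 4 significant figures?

65.65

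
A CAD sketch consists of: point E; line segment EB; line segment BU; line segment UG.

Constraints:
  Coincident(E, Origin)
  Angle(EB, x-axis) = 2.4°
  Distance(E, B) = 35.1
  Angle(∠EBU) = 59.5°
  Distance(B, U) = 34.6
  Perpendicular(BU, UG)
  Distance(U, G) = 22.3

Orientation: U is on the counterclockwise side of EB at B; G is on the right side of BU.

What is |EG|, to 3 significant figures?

55.2

E is at the origin; EB runs at 2.4° with length 35.1, so B = 35.1·(cos 2.4°, sin 2.4°) = (35.1, 1.47). ∠EBU = 59.5°, so BU runs at 2.4° + (180° − 59.5°) = 123° from the x-axis; with |BU| = 34.6, U = B + 34.6·(cos 123°, sin 123°) = (16.3, 30.5). BU is perpendicular to UG; with |UG| = 22.3 on the right of BU, G = U + 22.3·(0.840, 0.543) = (35.0, 42.6). Then |EG| = |G − E| = 55.2.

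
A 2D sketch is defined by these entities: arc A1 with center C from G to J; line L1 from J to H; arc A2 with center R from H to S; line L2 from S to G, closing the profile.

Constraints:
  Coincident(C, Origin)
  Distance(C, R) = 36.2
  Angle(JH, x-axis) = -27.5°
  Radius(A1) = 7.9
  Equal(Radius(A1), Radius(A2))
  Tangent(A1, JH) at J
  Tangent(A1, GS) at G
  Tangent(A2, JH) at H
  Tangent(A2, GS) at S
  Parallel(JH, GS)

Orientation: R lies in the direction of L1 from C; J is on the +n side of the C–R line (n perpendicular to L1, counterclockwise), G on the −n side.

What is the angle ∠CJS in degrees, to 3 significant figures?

66.4°

The slot axis is L1's direction at -27.5°, so u = (cos -27.5°, sin -27.5°) = (0.887, -0.462) and n = (−sin -27.5°, cos -27.5°) = (0.462, 0.887). C is at the origin and R lies 36.2 along u from C, so R = 36.2·u = (32.1, -16.7). Tangency of A1 to both parallel lines with radius 7.9 puts J and G at C ± 7.9·n: J = (3.65, 7.01), G = (-3.65, -7.01). Equal radii place H and S the same way about R: H = R + 7.9·n = (35.8, -9.71), S = R − 7.9·n = (28.5, -23.7). Then cos ∠CJS = JC·JS / (|JC||JS|), giving 66.4°.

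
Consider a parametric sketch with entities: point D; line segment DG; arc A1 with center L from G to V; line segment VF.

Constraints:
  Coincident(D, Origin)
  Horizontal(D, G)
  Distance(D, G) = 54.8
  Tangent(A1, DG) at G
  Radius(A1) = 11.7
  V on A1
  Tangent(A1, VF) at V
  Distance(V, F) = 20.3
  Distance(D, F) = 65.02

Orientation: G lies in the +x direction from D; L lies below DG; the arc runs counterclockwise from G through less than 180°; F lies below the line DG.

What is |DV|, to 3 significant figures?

48.0

D is at the origin; DG is horizontal with |DG| = 54.8 and G on the +x side, so G = (54.8, 0.00). The tangent condition forces LG to be normal to DG, so L = G + (0, -11.7) = (54.8, -11.7). Since LV ⟂ VF (tangency), |LF| = √(11.7² + 20.3²) = 23.4 regardless of where V sits on A1. So F lies on both circle(D, 65.02) and circle(L, 23.4); the below-DG intersection is F = (54.7, -35.1). V is the foot of the tangent from F: V = (44.6, -17.5).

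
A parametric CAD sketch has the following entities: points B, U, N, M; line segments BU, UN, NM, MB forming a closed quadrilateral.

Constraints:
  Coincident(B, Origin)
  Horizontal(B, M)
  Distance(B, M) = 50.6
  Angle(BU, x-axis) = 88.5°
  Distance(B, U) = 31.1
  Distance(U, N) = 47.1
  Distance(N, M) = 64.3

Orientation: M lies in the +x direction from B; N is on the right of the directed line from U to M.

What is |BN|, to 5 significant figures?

18.666

Checks: |UN| = 47.10 ✓; |NM| = 64.30 ✓.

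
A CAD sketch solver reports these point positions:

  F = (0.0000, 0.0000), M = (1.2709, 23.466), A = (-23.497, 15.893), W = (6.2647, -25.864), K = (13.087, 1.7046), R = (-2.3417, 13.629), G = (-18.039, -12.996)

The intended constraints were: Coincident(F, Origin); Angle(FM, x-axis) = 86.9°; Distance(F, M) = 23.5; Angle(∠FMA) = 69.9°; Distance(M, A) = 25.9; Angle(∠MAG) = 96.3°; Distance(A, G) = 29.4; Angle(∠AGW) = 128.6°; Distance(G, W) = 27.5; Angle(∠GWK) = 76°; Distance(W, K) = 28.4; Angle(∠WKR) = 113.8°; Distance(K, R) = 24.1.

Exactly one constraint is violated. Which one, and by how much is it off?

Distance(K, R) = 24.1 — off by 4.60.

F = (0.00, 0.00) ✓; FM at 86.90° ✓; |FM| = 23.50 ✓; ∠FMA = 69.90° ✓; |MA| = 25.90 ✓; ∠MAG = 96.30° ✓; |AG| = 29.40 ✓; ∠AGW = 128.6° ✓; |GW| = 27.50 ✓; ∠GWK = 76.00° ✓; |WK| = 28.40 ✓; ∠WKR = 113.8° ✓; |KR| = 19.50 ✗.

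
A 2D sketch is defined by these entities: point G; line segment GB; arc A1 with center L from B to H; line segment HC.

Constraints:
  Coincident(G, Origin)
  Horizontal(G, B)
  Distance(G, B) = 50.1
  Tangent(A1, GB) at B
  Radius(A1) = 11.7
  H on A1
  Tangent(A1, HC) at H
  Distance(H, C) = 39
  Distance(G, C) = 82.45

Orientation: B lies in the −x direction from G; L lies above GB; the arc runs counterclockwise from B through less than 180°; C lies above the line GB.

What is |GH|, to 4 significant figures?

45.42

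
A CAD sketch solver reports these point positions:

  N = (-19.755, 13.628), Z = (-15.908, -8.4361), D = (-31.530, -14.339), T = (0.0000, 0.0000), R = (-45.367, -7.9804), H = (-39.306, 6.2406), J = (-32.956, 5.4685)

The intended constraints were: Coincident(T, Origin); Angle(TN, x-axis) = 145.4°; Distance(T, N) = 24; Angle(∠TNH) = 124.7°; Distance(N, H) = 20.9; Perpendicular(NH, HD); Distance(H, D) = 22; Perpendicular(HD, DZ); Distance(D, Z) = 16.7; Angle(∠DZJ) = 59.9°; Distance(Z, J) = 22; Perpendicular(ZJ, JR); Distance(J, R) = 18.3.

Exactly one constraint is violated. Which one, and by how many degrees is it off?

Perpendicular(ZJ, JR) — off by 3.50°.

T = (0.00, 0.00) ✓; TN at 145.4° ✓; |TN| = 24.00 ✓; ∠TNH = 124.7° ✓; |NH| = 20.90 ✓; ∠(NH, HD) = 90.00° ✓; |HD| = 22.00 ✓; ∠(HD, DZ) = 90.00° ✓; |DZ| = 16.70 ✓; ∠DZJ = 59.90° ✓; |ZJ| = 22.00 ✓; ∠(ZJ, JR) = 86.50° ✗; |JR| = 18.30 ✓.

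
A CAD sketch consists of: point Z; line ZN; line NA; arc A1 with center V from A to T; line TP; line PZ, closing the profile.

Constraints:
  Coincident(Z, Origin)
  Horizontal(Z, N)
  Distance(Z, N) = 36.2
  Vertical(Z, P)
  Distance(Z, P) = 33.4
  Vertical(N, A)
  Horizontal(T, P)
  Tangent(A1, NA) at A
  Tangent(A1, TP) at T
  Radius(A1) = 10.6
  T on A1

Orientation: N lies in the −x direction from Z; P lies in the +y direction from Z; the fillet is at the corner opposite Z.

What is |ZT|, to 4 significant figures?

42.08

Z is at the origin; ZN is horizontal with |ZN| = 36.2 and N on the −x side, so N = (-36.20, 0.000). Z and P share the same x with |ZP| = 33.4 and P on the +y side, so P = (0.000, 33.40). The virtual corner opposite Z is at (-36.20, 33.40). The tangent condition forces VA to be normal to NA and A1 meets TP tangentially, so VT is at right angles to TP, with radius 10.6, so the center V sits 10.6 in from both sides at V = (-25.60, 22.80). That places the tangent points at A = (-36.20, 22.80) on NA and T = (-25.60, 33.40) on TP. Then |ZT| = |T − Z| = 42.08.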